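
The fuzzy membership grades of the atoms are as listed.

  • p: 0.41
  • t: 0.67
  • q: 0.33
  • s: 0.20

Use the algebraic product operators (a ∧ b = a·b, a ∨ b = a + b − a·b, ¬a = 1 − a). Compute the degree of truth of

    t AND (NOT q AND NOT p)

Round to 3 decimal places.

NOT q = 1 − 0.3300 = 0.6700
NOT p = 1 − 0.4100 = 0.5900
NOT q AND NOT p = a·b on (0.6700, 0.5900) = 0.3953
t AND (NOT q AND NOT p) = a·b on (0.6700, 0.3953) = 0.2649

0.265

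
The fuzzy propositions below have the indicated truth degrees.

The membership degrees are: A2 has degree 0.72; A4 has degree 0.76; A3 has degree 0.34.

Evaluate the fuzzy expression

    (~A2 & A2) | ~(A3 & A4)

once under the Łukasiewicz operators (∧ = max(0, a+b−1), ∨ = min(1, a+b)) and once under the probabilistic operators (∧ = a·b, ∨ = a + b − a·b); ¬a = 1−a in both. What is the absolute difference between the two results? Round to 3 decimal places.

Under Łukasiewicz:
  ~A2 = 1 − 0.72 = 0.28
  ~A2 & A2 = max(0, a+b−1) on (0.28, 0.72) = 0.00
  A3 & A4 = max(0, a+b−1) on (0.34, 0.76) = 0.10
  ~(A3 & A4) = 1 − 0.10 = 0.90
  (~A2 & A2) | ~(A3 & A4) = min(1, a+b) on (0.00, 0.90) = 0.90
  → value = 0.9000
Under probabilistic:
  ~A2 = 1 − 0.7200 = 0.2800
  ~A2 & A2 = a·b on (0.2800, 0.7200) = 0.2016
  A3 & A4 = a·b on (0.3400, 0.7600) = 0.2584
  ~(A3 & A4) = 1 − 0.2584 = 0.7416
  (~A2 & A2) | ~(A3 & A4) = a + b − a·b on (0.2016, 0.7416) = 0.7937
  → value = 0.7937
|0.9000 − 0.7937| = 0.106

0.106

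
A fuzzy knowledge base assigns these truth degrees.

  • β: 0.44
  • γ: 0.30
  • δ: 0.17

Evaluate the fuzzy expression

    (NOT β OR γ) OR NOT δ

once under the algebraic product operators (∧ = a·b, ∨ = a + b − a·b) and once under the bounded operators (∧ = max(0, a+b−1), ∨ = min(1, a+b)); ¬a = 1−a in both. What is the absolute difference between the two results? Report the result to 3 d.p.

0.052

Under algebraic product:
  NOT β = 1 − 0.4400 = 0.5600
  NOT β OR γ = a + b − a·b on (0.5600, 0.3000) = 0.6920
  NOT δ = 1 − 0.1700 = 0.8300
  (NOT β OR γ) OR NOT δ = a + b − a·b on (0.6920, 0.8300) = 0.9476
  → value = 0.9476
Under bounded:
  NOT β = 1 − 0.44 = 0.56
  NOT β OR γ = min(1, a+b) on (0.56, 0.30) = 0.86
  NOT δ = 1 − 0.17 = 0.83
  (NOT β OR γ) OR NOT δ = min(1, a+b) on (0.86, 0.83) = 1.00
  → value = 1.0000
|0.9476 − 1.0000| = 0.052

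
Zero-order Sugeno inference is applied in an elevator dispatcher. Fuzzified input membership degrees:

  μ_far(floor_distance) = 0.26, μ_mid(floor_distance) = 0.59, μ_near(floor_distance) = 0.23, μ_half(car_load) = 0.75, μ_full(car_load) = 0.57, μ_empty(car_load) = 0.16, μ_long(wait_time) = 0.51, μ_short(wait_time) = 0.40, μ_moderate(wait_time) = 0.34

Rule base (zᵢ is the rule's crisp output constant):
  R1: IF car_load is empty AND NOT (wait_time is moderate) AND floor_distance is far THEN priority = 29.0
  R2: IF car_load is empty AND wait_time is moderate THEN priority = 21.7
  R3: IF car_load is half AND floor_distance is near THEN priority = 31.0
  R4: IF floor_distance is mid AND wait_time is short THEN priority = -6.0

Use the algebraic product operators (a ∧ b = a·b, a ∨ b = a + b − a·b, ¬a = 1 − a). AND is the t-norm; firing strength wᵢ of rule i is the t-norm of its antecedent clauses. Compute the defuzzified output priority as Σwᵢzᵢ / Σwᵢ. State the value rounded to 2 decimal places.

R1 (z=29.0): empty=0.16, ¬moderate=1−0.34=0.66, far=0.26; AND[a·b] → w = 0.0275
R2 (z=21.7): empty=0.16, moderate=0.34; AND[a·b] → w = 0.0544
R3 (z=31.0): half=0.75, near=0.23; AND[a·b] → w = 0.1725
R4 (z=-6.0): mid=0.59, short=0.40; AND[a·b] → w = 0.2360
Weighted average = (0.0275·29.0 + 0.0544·21.7 + 0.1725·31.0 + 0.2360·-6.0) / (0.0275 + 0.0544 + 0.1725 + 0.2360)
  = 5.9082 / 0.4904 = 12.05

12.05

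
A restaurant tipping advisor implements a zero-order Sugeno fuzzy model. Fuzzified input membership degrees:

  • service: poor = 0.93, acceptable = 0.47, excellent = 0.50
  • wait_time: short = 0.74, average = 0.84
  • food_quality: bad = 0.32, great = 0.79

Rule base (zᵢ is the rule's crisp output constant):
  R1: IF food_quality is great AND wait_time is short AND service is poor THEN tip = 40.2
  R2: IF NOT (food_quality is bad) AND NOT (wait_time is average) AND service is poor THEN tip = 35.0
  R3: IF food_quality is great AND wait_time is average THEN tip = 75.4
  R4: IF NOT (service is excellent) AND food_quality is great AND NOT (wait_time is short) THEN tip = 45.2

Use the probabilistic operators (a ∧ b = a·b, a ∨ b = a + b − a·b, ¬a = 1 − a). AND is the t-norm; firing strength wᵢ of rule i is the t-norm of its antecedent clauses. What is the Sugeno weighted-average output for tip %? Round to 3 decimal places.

R1 (z=40.2): great=0.79, short=0.74, poor=0.93; AND[a·b] → w = 0.5437
R2 (z=35.0): ¬bad=1−0.32=0.68, ¬average=1−0.84=0.16, poor=0.93; AND[a·b] → w = 0.1012
R3 (z=75.4): great=0.79, average=0.84; AND[a·b] → w = 0.6636
R4 (z=45.2): ¬excellent=1−0.50=0.50, great=0.79, ¬short=1−0.74=0.26; AND[a·b] → w = 0.1027
Weighted average = (0.5437·40.2 + 0.1012·35.0 + 0.6636·75.4 + 0.1027·45.2) / (0.5437 + 0.1012 + 0.6636 + 0.1027)
  = 80.0748 / 1.4112 = 56.744

56.744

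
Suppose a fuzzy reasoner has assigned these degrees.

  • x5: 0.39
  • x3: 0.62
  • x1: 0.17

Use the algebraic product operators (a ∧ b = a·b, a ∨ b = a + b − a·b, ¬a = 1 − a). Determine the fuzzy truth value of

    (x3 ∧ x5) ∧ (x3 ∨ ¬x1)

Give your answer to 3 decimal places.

x3 ∧ x5 = a·b on (0.6200, 0.3900) = 0.2418
¬x1 = 1 − 0.1700 = 0.8300
x3 ∨ ¬x1 = a + b − a·b on (0.6200, 0.8300) = 0.9354
(x3 ∧ x5) ∧ (x3 ∨ ¬x1) = a·b on (0.2418, 0.9354) = 0.2262

0.226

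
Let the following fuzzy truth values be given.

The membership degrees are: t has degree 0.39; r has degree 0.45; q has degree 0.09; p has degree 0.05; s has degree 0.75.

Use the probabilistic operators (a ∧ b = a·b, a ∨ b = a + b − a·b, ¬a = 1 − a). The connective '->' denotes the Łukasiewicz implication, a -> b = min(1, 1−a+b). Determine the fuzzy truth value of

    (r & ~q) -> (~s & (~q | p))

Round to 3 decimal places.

0.819

~q = 1 − 0.0900 = 0.9100
r & ~q = a·b on (0.4500, 0.9100) = 0.4095
~s = 1 − 0.7500 = 0.2500
~q = 1 − 0.0900 = 0.9100
~q | p = a + b − a·b on (0.9100, 0.0500) = 0.9145
~s & (~q | p) = a·b on (0.2500, 0.9145) = 0.2286
(r & ~q) -> (~s & (~q | p))  [Łukasiewicz: min(1, 1−a+b)] with a=0.4095, b=0.2286 → 0.8191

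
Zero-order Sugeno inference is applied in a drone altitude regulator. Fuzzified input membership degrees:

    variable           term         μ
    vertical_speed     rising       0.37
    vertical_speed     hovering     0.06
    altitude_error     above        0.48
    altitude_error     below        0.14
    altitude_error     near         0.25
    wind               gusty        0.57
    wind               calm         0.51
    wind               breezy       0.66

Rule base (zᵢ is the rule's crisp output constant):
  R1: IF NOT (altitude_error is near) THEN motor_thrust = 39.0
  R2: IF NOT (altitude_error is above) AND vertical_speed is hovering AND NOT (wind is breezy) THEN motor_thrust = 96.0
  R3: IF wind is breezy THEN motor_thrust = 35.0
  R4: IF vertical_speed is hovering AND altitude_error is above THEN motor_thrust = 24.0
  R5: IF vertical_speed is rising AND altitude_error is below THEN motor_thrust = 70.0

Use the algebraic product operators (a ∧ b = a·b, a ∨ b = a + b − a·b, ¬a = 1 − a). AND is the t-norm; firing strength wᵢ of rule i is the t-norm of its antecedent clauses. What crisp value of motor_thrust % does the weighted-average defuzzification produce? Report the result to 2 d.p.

R1 (z=39.0): ¬near=1−0.25=0.75 → w = 0.7500
R2 (z=96.0): ¬above=1−0.48=0.52, hovering=0.06, ¬breezy=1−0.66=0.34; AND[a·b] → w = 0.0106
R3 (z=35.0): breezy=0.66 → w = 0.6600
R4 (z=24.0): hovering=0.06, above=0.48; AND[a·b] → w = 0.0288
R5 (z=70.0): rising=0.37, below=0.14; AND[a·b] → w = 0.0518
Weighted average = (0.7500·39.0 + 0.0106·96.0 + 0.6600·35.0 + 0.0288·24.0 + 0.0518·70.0) / (0.7500 + 0.0106 + 0.6600 + 0.0288 + 0.0518)
  = 57.6856 / 1.5012 = 38.43

38.43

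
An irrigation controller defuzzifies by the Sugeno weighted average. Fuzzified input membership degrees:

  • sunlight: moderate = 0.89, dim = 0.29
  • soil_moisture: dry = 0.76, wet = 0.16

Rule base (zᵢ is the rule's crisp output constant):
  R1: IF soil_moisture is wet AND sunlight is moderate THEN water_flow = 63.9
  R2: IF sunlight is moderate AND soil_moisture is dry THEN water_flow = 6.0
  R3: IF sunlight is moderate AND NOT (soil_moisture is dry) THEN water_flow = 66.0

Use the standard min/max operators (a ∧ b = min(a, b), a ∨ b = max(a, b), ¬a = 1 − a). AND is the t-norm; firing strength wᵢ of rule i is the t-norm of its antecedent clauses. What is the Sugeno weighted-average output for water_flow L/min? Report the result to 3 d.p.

R1 (z=63.9): wet=0.16, moderate=0.89; AND[min(a, b)] → w = 0.16
R2 (z=6.0): moderate=0.89, dry=0.76; AND[min(a, b)] → w = 0.76
R3 (z=66.0): moderate=0.89, ¬dry=1−0.76=0.24; AND[min(a, b)] → w = 0.24
Weighted average = (0.16·63.9 + 0.76·6.0 + 0.24·66.0) / (0.16 + 0.76 + 0.24)
  = 30.6240 / 1.1600 = 26.400

26.400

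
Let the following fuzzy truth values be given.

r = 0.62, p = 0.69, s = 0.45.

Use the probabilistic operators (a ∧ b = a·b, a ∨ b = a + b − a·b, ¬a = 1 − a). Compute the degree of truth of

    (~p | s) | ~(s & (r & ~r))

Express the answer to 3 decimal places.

~p = 1 − 0.6900 = 0.3100
~p | s = a + b − a·b on (0.3100, 0.4500) = 0.6205
~r = 1 − 0.6200 = 0.3800
r & ~r = a·b on (0.6200, 0.3800) = 0.2356
s & (r & ~r) = a·b on (0.4500, 0.2356) = 0.1060
~(s & (r & ~r)) = 1 − 0.1060 = 0.8940
(~p | s) | ~(s & (r & ~r)) = a + b − a·b on (0.6205, 0.8940) = 0.9598

0.960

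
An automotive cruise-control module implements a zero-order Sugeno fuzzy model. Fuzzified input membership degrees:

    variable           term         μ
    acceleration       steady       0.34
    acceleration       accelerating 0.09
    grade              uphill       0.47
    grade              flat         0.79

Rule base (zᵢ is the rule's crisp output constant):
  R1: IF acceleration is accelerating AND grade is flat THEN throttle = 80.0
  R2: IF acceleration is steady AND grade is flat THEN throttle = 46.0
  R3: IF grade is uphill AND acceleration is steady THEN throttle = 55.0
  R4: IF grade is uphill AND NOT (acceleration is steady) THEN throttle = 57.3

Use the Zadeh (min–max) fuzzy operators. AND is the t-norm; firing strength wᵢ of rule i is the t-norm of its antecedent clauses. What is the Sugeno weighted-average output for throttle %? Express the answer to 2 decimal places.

55.22

R1 (z=80.0): accelerating=0.09, flat=0.79; AND[min(a, b)] → w = 0.09
R2 (z=46.0): steady=0.34, flat=0.79; AND[min(a, b)] → w = 0.34
R3 (z=55.0): uphill=0.47, steady=0.34; AND[min(a, b)] → w = 0.34
R4 (z=57.3): uphill=0.47, ¬steady=1−0.34=0.66; AND[min(a, b)] → w = 0.47
Weighted average = (0.09·80.0 + 0.34·46.0 + 0.34·55.0 + 0.47·57.3) / (0.09 + 0.34 + 0.34 + 0.47)
  = 68.4710 / 1.2400 = 55.22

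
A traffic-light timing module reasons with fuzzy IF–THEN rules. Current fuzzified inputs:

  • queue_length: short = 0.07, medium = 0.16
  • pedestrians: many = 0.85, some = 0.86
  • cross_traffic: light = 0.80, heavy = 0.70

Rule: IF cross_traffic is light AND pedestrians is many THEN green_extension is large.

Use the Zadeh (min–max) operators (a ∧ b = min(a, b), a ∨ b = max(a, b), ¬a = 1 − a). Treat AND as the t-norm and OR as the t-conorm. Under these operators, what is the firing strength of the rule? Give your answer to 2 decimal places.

0.80

firing strength: light=0.80, many=0.85; AND[min(a, b)] → w = 0.80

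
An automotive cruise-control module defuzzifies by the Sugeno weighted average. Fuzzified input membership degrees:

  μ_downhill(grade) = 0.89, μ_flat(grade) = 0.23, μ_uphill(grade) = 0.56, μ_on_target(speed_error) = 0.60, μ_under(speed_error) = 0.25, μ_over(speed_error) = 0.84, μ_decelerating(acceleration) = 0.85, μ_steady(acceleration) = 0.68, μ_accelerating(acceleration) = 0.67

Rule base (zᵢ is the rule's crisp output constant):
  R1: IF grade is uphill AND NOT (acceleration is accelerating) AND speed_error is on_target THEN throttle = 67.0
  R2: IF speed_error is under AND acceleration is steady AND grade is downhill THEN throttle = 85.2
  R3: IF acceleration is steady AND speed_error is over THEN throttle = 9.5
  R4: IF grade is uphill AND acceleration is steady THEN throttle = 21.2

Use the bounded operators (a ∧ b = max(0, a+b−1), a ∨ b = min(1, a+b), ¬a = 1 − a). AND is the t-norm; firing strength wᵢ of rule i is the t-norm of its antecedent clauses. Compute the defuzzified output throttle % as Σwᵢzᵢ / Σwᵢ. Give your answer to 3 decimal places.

R1 (z=67.0): uphill=0.56, ¬accelerating=1−0.67=0.33, on_target=0.60; AND[max(0, a+b−1)] → w = 0.00
R2 (z=85.2): under=0.25, steady=0.68, downhill=0.89; AND[max(0, a+b−1)] → w = 0.00
R3 (z=9.5): steady=0.68, over=0.84; AND[max(0, a+b−1)] → w = 0.52
R4 (z=21.2): uphill=0.56, steady=0.68; AND[max(0, a+b−1)] → w = 0.24
Weighted average = (0.00·67.0 + 0.00·85.2 + 0.52·9.5 + 0.24·21.2) / (0.00 + 0.00 + 0.52 + 0.24)
  = 10.0280 / 0.7600 = 13.195

13.195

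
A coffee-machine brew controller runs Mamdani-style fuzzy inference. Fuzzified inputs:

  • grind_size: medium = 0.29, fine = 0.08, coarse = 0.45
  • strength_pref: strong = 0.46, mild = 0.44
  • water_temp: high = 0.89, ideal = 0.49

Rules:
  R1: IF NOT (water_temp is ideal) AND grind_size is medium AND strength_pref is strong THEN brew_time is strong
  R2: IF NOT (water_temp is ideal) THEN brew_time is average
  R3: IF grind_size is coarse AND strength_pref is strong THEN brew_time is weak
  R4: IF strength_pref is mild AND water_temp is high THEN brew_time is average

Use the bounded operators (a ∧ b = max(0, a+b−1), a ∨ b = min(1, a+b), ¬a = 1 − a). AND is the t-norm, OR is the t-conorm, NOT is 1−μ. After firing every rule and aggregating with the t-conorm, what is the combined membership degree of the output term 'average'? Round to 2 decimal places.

0.84

R1: ¬ideal=1−0.49=0.51, medium=0.29, strong=0.46; AND[max(0, a+b−1)] → w = 0.00
R2: ¬ideal=1−0.49=0.51 → w = 0.51
R3: coarse=0.45, strong=0.46; AND[max(0, a+b−1)] → w = 0.00
R4: mild=0.44, high=0.89; AND[max(0, a+b−1)] → w = 0.33
Rules with consequent 'average': {R2, R4} → strengths 0.51, 0.33
Aggregate via t-conorm [min(1, a+b)]: 0.84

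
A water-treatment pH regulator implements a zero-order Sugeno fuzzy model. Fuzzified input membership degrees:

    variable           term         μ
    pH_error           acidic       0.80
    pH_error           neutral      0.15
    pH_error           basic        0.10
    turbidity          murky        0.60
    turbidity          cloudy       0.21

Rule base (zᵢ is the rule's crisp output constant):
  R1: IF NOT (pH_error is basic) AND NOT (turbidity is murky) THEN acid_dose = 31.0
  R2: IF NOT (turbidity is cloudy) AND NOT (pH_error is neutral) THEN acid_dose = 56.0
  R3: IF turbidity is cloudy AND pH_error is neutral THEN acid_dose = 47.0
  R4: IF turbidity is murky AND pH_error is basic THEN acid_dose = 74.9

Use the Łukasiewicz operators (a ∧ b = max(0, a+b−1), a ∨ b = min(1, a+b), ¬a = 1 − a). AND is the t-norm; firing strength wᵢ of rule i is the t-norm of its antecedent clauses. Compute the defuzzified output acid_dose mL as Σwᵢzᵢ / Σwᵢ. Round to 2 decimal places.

48.02

R1 (z=31.0): ¬basic=1−0.10=0.90, ¬murky=1−0.60=0.40; AND[max(0, a+b−1)] → w = 0.30
R2 (z=56.0): ¬cloudy=1−0.21=0.79, ¬neutral=1−0.15=0.85; AND[max(0, a+b−1)] → w = 0.64
R3 (z=47.0): cloudy=0.21, neutral=0.15; AND[max(0, a+b−1)] → w = 0.00
R4 (z=74.9): murky=0.60, basic=0.10; AND[max(0, a+b−1)] → w = 0.00
Weighted average = (0.30·31.0 + 0.64·56.0 + 0.00·47.0 + 0.00·74.9) / (0.30 + 0.64 + 0.00 + 0.00)
  = 45.1400 / 0.9400 = 48.02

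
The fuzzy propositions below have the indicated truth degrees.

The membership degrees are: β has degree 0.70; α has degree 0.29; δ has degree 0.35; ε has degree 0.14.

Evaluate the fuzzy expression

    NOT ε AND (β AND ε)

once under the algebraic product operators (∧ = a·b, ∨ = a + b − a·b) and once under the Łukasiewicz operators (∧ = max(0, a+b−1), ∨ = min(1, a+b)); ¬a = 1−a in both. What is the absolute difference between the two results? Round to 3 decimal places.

Under algebraic product:
  NOT ε = 1 − 0.1400 = 0.8600
  β AND ε = a·b on (0.7000, 0.1400) = 0.0980
  NOT ε AND (β AND ε) = a·b on (0.8600, 0.0980) = 0.0843
  → value = 0.0843
Under Łukasiewicz:
  NOT ε = 1 − 0.14 = 0.86
  β AND ε = max(0, a+b−1) on (0.70, 0.14) = 0.00
  NOT ε AND (β AND ε) = max(0, a+b−1) on (0.86, 0.00) = 0.00
  → value = 0.0000
|0.0843 − 0.0000| = 0.084

0.084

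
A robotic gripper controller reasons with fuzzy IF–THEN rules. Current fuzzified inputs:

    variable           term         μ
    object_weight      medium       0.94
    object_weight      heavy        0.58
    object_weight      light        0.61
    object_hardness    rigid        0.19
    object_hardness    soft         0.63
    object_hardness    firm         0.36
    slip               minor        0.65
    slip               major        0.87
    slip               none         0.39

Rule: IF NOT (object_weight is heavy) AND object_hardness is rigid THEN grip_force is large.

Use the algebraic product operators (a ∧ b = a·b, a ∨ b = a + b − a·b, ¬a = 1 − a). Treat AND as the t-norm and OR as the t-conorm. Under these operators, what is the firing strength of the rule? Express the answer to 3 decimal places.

0.080

firing strength: ¬heavy=1−0.58=0.42, rigid=0.19; AND[a·b] → w = 0.0798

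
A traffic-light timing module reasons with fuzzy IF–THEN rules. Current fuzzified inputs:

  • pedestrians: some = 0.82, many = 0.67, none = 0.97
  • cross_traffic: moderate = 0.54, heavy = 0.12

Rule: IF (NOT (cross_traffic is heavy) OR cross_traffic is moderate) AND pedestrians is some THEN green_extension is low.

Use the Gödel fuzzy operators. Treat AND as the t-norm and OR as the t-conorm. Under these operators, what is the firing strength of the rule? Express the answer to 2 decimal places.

0.82

firing strength: (¬heavy=1−0.12=0.88 OR moderate=0.54) = 0.88; AND[min(a, b)] with some=0.82 → w = 0.82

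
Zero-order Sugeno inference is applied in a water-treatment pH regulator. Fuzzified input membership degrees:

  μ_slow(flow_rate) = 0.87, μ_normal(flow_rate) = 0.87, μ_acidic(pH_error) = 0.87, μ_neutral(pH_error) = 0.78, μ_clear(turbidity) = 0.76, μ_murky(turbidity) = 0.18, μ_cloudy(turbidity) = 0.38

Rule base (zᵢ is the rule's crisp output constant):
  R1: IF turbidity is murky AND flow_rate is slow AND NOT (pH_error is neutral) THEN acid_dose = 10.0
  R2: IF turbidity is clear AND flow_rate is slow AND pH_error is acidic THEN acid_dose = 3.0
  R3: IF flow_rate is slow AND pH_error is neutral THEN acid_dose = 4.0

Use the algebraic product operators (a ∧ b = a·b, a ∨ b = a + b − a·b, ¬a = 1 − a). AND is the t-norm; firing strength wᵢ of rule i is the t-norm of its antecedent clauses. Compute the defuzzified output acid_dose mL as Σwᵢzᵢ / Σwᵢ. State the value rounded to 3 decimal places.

R1 (z=10.0): murky=0.18, slow=0.87, ¬neutral=1−0.78=0.22; AND[a·b] → w = 0.0345
R2 (z=3.0): clear=0.76, slow=0.87, acidic=0.87; AND[a·b] → w = 0.5752
R3 (z=4.0): slow=0.87, neutral=0.78; AND[a·b] → w = 0.6786
Weighted average = (0.0345·10.0 + 0.5752·3.0 + 0.6786·4.0) / (0.0345 + 0.5752 + 0.6786)
  = 4.7847 / 1.2883 = 3.714

3.714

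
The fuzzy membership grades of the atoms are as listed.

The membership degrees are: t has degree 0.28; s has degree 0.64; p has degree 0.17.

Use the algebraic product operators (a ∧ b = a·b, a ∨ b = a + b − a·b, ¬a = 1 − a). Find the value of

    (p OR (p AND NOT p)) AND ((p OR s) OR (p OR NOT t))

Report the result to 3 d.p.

NOT p = 1 − 0.1700 = 0.8300
p AND NOT p = a·b on (0.1700, 0.8300) = 0.1411
p OR (p AND NOT p) = a + b − a·b on (0.1700, 0.1411) = 0.2871
p OR s = a + b − a·b on (0.1700, 0.6400) = 0.7012
NOT t = 1 − 0.2800 = 0.7200
p OR NOT t = a + b − a·b on (0.1700, 0.7200) = 0.7676
(p OR s) OR (p OR NOT t) = a + b − a·b on (0.7012, 0.7676) = 0.9306
(p OR (p AND NOT p)) AND ((p OR s) OR (p OR NOT t)) = a·b on (0.2871, 0.9306) = 0.2672

0.267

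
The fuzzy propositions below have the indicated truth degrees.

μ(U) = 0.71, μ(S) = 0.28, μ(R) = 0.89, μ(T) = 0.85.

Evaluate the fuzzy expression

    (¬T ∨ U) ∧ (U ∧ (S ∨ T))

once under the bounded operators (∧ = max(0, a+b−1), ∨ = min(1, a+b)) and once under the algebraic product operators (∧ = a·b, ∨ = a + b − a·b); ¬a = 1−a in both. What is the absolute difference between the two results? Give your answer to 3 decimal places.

0.093

Under bounded:
  ¬T = 1 − 0.85 = 0.15
  ¬T ∨ U = min(1, a+b) on (0.15, 0.71) = 0.86
  S ∨ T = min(1, a+b) on (0.28, 0.85) = 1.00
  U ∧ (S ∨ T) = max(0, a+b−1) on (0.71, 1.00) = 0.71
  (¬T ∨ U) ∧ (U ∧ (S ∨ T)) = max(0, a+b−1) on (0.86, 0.71) = 0.57
  → value = 0.5700
Under algebraic product:
  ¬T = 1 − 0.8500 = 0.1500
  ¬T ∨ U = a + b − a·b on (0.1500, 0.7100) = 0.7535
  S ∨ T = a + b − a·b on (0.2800, 0.8500) = 0.8920
  U ∧ (S ∨ T) = a·b on (0.7100, 0.8920) = 0.6333
  (¬T ∨ U) ∧ (U ∧ (S ∨ T)) = a·b on (0.7535, 0.6333) = 0.4772
  → value = 0.4772
|0.5700 − 0.4772| = 0.093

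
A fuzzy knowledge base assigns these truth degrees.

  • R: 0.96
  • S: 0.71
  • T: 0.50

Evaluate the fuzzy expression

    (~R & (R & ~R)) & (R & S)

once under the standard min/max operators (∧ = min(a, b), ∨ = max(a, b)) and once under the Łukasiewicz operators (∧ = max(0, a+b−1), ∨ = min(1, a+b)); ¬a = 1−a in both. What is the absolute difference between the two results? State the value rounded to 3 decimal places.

Under standard min/max:
  ~R = 1 − 0.96 = 0.04
  ~R = 1 − 0.96 = 0.04
  R & ~R = min(a, b) on (0.96, 0.04) = 0.04
  ~R & (R & ~R) = min(a, b) on (0.04, 0.04) = 0.04
  R & S = min(a, b) on (0.96, 0.71) = 0.71
  (~R & (R & ~R)) & (R & S) = min(a, b) on (0.04, 0.71) = 0.04
  → value = 0.0400
Under Łukasiewicz:
  ~R = 1 − 0.96 = 0.04
  ~R = 1 − 0.96 = 0.04
  R & ~R = max(0, a+b−1) on (0.96, 0.04) = 0.00
  ~R & (R & ~R) = max(0, a+b−1) on (0.04, 0.00) = 0.00
  R & S = max(0, a+b−1) on (0.96, 0.71) = 0.67
  (~R & (R & ~R)) & (R & S) = max(0, a+b−1) on (0.00, 0.67) = 0.00
  → value = 0.0000
|0.0400 − 0.0000| = 0.040

0.040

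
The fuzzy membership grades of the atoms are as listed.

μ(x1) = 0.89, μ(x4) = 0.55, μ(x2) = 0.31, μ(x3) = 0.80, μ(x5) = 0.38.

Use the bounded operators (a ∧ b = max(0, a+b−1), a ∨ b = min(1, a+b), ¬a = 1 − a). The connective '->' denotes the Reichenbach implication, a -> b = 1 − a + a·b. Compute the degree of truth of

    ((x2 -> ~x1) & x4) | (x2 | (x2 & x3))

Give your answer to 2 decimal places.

~x1 = 1 − 0.89 = 0.11
x2 -> ~x1  [Reichenbach: 1 − a + a·b] with a=0.31, b=0.11 → 0.72
(x2 -> ~x1) & x4 = max(0, a+b−1) on (0.72, 0.55) = 0.27
x2 & x3 = max(0, a+b−1) on (0.31, 0.80) = 0.11
x2 | (x2 & x3) = min(1, a+b) on (0.31, 0.11) = 0.42
((x2 -> ~x1) & x4) | (x2 | (x2 & x3)) = min(1, a+b) on (0.27, 0.42) = 0.69

0.69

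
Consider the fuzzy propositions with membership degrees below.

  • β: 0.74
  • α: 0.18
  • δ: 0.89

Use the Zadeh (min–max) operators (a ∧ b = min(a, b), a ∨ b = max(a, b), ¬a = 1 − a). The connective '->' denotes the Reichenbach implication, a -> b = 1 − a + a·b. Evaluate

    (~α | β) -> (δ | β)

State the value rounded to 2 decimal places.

~α = 1 − 0.18 = 0.82
~α | β = max(a, b) on (0.82, 0.74) = 0.82
δ | β = max(a, b) on (0.89, 0.74) = 0.89
(~α | β) -> (δ | β)  [Reichenbach: 1 − a + a·b] with a=0.82, b=0.89 → 0.91

0.91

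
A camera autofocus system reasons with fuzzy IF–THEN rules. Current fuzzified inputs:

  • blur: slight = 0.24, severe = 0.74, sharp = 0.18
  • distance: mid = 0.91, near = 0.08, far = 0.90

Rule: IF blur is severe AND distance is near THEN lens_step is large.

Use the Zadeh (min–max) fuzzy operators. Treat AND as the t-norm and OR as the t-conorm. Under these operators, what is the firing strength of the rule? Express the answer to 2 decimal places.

0.08

firing strength: severe=0.74, near=0.08; AND[min(a, b)] → w = 0.08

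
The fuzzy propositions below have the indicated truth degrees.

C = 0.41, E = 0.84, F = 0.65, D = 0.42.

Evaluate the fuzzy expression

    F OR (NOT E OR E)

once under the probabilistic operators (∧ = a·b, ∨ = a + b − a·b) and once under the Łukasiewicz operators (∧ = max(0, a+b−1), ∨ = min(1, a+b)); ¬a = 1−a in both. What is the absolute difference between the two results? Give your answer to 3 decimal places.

Under probabilistic:
  NOT E = 1 − 0.8400 = 0.1600
  NOT E OR E = a + b − a·b on (0.1600, 0.8400) = 0.8656
  F OR (NOT E OR E) = a + b − a·b on (0.6500, 0.8656) = 0.9530
  → value = 0.9530
Under Łukasiewicz:
  NOT E = 1 − 0.84 = 0.16
  NOT E OR E = min(1, a+b) on (0.16, 0.84) = 1.00
  F OR (NOT E OR E) = min(1, a+b) on (0.65, 1.00) = 1.00
  → value = 1.0000
|0.9530 − 1.0000| = 0.047

0.047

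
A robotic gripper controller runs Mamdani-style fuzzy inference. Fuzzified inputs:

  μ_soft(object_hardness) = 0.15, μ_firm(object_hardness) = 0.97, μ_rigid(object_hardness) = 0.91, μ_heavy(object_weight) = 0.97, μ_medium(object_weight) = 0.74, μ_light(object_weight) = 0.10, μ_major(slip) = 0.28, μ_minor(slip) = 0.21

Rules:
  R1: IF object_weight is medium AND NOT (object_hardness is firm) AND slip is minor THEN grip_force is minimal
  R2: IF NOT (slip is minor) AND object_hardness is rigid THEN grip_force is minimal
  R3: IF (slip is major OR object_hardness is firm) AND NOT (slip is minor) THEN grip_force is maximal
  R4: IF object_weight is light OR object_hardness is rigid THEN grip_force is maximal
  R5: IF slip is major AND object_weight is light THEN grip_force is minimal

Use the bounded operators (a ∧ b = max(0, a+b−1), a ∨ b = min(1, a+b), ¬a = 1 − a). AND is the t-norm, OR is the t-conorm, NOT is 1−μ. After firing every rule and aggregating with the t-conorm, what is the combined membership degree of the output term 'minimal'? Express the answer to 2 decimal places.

R1: medium=0.74, ¬firm=1−0.97=0.03, minor=0.21; AND[max(0, a+b−1)] → w = 0.00
R2: ¬minor=1−0.21=0.79, rigid=0.91; AND[max(0, a+b−1)] → w = 0.70
R3: (major=0.28 OR firm=0.97) = 1.00; AND[max(0, a+b−1)] with ¬minor=1−0.21=0.79 → w = 0.79
R4: light=0.10, rigid=0.91; OR[min(1, a+b)] → w = 1.00
R5: major=0.28, light=0.10; AND[max(0, a+b−1)] → w = 0.00
Rules with consequent 'minimal': {R1, R2, R5} → strengths 0.00, 0.70, 0.00
Aggregate via t-conorm [min(1, a+b)]: 0.70

0.70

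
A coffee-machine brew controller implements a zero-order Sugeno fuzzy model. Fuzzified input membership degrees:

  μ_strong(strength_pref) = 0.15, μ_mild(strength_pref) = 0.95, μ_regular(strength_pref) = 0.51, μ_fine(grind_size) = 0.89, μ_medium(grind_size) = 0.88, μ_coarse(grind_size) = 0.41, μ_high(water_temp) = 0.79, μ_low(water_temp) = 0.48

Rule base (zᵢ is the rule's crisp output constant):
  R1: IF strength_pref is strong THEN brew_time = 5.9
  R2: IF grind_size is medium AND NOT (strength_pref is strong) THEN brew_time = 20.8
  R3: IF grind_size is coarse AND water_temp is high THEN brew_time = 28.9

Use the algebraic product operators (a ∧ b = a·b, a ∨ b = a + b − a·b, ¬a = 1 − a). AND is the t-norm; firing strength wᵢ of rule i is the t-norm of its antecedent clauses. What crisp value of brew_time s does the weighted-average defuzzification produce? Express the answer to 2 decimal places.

21.12

R1 (z=5.9): strong=0.15 → w = 0.1500
R2 (z=20.8): medium=0.88, ¬strong=1−0.15=0.85; AND[a·b] → w = 0.7480
R3 (z=28.9): coarse=0.41, high=0.79; AND[a·b] → w = 0.3239
Weighted average = (0.1500·5.9 + 0.7480·20.8 + 0.3239·28.9) / (0.1500 + 0.7480 + 0.3239)
  = 25.8041 / 1.2219 = 21.12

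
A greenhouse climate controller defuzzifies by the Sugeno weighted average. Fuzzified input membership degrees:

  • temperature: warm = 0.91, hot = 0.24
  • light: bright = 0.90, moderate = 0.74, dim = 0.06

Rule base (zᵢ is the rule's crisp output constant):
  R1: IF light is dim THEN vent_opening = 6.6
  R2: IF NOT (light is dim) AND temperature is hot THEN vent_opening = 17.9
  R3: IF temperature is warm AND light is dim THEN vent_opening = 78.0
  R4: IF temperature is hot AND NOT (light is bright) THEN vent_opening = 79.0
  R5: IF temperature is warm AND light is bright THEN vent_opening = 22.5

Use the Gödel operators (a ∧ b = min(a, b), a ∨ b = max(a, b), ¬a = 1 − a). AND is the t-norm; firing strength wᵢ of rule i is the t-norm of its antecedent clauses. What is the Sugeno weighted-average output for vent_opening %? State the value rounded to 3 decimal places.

R1 (z=6.6): dim=0.06 → w = 0.06
R2 (z=17.9): ¬dim=1−0.06=0.94, hot=0.24; AND[min(a, b)] → w = 0.24
R3 (z=78.0): warm=0.91, dim=0.06; AND[min(a, b)] → w = 0.06
R4 (z=79.0): hot=0.24, ¬bright=1−0.90=0.10; AND[min(a, b)] → w = 0.10
R5 (z=22.5): warm=0.91, bright=0.90; AND[min(a, b)] → w = 0.90
Weighted average = (0.06·6.6 + 0.24·17.9 + 0.06·78.0 + 0.10·79.0 + 0.90·22.5) / (0.06 + 0.24 + 0.06 + 0.10 + 0.90)
  = 37.5220 / 1.3600 = 27.590

27.590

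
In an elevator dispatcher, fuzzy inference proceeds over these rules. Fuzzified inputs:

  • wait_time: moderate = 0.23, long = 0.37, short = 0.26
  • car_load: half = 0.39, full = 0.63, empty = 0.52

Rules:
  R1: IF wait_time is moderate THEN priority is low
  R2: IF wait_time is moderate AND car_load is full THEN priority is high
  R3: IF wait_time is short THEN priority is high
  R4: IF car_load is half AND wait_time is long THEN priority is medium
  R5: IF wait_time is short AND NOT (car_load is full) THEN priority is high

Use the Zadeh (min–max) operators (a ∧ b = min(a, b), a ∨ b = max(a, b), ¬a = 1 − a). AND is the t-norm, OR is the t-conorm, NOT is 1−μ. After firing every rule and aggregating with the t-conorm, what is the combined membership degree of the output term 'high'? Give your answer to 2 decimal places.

0.26

R1: moderate=0.23 → w = 0.23
R2: moderate=0.23, full=0.63; AND[min(a, b)] → w = 0.23
R3: short=0.26 → w = 0.26
R4: half=0.39, long=0.37; AND[min(a, b)] → w = 0.37
R5: short=0.26, ¬full=1−0.63=0.37; AND[min(a, b)] → w = 0.26
Rules with consequent 'high': {R2, R3, R5} → strengths 0.23, 0.26, 0.26
Aggregate via t-conorm [max(a, b)]: 0.26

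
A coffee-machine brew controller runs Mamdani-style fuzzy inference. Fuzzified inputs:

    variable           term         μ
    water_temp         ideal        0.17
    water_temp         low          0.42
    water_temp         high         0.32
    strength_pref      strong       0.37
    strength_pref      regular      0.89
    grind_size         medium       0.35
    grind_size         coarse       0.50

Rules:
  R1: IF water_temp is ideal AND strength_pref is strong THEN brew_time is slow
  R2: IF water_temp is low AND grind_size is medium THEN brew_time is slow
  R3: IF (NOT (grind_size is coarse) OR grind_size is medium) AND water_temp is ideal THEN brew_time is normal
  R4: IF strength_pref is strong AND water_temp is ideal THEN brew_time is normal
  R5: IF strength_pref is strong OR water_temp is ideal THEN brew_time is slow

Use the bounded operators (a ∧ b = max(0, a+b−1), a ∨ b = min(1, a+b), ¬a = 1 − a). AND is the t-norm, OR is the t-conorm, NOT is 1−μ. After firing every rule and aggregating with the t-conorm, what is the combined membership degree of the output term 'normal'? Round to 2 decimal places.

0.02

R1: ideal=0.17, strong=0.37; AND[max(0, a+b−1)] → w = 0.00
R2: low=0.42, medium=0.35; AND[max(0, a+b−1)] → w = 0.00
R3: (¬coarse=1−0.50=0.50 OR medium=0.35) = 0.85; AND[max(0, a+b−1)] with ideal=0.17 → w = 0.02
R4: strong=0.37, ideal=0.17; AND[max(0, a+b−1)] → w = 0.00
R5: strong=0.37, ideal=0.17; OR[min(1, a+b)] → w = 0.54
Rules with consequent 'normal': {R3, R4} → strengths 0.02, 0.00
Aggregate via t-conorm [min(1, a+b)]: 0.02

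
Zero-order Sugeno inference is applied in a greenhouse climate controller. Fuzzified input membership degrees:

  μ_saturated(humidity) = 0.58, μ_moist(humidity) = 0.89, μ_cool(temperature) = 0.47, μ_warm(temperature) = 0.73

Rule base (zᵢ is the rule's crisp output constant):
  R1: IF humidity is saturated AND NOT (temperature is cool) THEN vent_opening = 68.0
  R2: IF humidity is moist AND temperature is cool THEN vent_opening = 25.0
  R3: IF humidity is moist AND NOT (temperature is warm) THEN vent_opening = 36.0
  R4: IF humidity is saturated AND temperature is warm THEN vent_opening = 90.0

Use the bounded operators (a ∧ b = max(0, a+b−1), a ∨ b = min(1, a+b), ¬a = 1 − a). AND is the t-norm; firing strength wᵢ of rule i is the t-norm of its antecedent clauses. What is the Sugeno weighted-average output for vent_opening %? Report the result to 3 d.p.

53.340

R1 (z=68.0): saturated=0.58, ¬cool=1−0.47=0.53; AND[max(0, a+b−1)] → w = 0.11
R2 (z=25.0): moist=0.89, cool=0.47; AND[max(0, a+b−1)] → w = 0.36
R3 (z=36.0): moist=0.89, ¬warm=1−0.73=0.27; AND[max(0, a+b−1)] → w = 0.16
R4 (z=90.0): saturated=0.58, warm=0.73; AND[max(0, a+b−1)] → w = 0.31
Weighted average = (0.11·68.0 + 0.36·25.0 + 0.16·36.0 + 0.31·90.0) / (0.11 + 0.36 + 0.16 + 0.31)
  = 50.1400 / 0.9400 = 53.340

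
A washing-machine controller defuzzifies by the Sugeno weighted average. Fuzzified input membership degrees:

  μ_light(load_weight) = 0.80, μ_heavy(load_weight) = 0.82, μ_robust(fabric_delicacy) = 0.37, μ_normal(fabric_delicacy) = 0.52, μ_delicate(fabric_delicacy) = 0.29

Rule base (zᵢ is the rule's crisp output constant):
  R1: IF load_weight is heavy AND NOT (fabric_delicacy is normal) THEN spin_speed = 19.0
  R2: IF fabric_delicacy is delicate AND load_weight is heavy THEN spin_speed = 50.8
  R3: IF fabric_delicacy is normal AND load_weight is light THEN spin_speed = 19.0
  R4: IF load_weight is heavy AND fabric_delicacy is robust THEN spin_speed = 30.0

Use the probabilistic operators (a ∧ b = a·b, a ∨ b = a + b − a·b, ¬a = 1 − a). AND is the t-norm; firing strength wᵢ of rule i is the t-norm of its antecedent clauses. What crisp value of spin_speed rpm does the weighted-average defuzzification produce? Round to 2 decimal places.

27.07

R1 (z=19.0): heavy=0.82, ¬normal=1−0.52=0.48; AND[a·b] → w = 0.3936
R2 (z=50.8): delicate=0.29, heavy=0.82; AND[a·b] → w = 0.2378
R3 (z=19.0): normal=0.52, light=0.80; AND[a·b] → w = 0.4160
R4 (z=30.0): heavy=0.82, robust=0.37; AND[a·b] → w = 0.3034
Weighted average = (0.3936·19.0 + 0.2378·50.8 + 0.4160·19.0 + 0.3034·30.0) / (0.3936 + 0.2378 + 0.4160 + 0.3034)
  = 36.5646 / 1.3508 = 27.07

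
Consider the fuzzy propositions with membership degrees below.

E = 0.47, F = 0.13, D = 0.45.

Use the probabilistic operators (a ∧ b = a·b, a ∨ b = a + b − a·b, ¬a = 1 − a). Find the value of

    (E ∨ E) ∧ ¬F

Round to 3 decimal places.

0.626

E ∨ E = a + b − a·b on (0.4700, 0.4700) = 0.7191
¬F = 1 − 0.1300 = 0.8700
(E ∨ E) ∧ ¬F = a·b on (0.7191, 0.8700) = 0.6256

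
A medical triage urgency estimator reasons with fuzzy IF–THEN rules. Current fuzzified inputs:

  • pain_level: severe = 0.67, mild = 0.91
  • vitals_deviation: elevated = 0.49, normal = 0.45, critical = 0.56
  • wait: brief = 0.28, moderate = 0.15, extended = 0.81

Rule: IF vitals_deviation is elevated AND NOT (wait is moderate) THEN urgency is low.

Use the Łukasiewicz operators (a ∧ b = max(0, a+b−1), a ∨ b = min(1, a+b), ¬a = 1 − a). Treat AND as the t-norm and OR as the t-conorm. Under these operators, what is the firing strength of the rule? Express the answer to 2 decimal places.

firing strength: elevated=0.49, ¬moderate=1−0.15=0.85; AND[max(0, a+b−1)] → w = 0.34

0.34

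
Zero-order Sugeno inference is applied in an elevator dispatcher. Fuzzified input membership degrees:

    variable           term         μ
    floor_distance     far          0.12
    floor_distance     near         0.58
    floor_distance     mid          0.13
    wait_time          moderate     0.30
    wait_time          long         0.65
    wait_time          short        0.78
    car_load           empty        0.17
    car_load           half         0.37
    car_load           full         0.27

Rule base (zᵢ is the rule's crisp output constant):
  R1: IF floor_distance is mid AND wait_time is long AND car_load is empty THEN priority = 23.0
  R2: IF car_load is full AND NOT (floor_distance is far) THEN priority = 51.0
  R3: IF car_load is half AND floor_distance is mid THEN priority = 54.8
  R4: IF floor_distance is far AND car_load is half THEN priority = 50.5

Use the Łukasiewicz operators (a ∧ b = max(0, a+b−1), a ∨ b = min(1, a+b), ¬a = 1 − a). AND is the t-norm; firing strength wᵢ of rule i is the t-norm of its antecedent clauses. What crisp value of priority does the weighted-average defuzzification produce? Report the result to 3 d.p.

R1 (z=23.0): mid=0.13, long=0.65, empty=0.17; AND[max(0, a+b−1)] → w = 0.00
R2 (z=51.0): full=0.27, ¬far=1−0.12=0.88; AND[max(0, a+b−1)] → w = 0.15
R3 (z=54.8): half=0.37, mid=0.13; AND[max(0, a+b−1)] → w = 0.00
R4 (z=50.5): far=0.12, half=0.37; AND[max(0, a+b−1)] → w = 0.00
Weighted average = (0.00·23.0 + 0.15·51.0 + 0.00·54.8 + 0.00·50.5) / (0.00 + 0.15 + 0.00 + 0.00)
  = 7.6500 / 0.1500 = 51.000

51.000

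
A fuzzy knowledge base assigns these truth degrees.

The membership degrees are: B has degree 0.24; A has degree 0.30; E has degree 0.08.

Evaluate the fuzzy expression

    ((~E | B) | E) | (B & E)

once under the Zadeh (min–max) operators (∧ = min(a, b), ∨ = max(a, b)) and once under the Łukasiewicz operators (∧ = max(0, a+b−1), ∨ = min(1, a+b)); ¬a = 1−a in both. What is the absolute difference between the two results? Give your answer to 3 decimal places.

0.080

Under Zadeh (min–max):
  ~E = 1 − 0.08 = 0.92
  ~E | B = max(a, b) on (0.92, 0.24) = 0.92
  (~E | B) | E = max(a, b) on (0.92, 0.08) = 0.92
  B & E = min(a, b) on (0.24, 0.08) = 0.08
  ((~E | B) | E) | (B & E) = max(a, b) on (0.92, 0.08) = 0.92
  → value = 0.9200
Under Łukasiewicz:
  ~E = 1 − 0.08 = 0.92
  ~E | B = min(1, a+b) on (0.92, 0.24) = 1.00
  (~E | B) | E = min(1, a+b) on (1.00, 0.08) = 1.00
  B & E = max(0, a+b−1) on (0.24, 0.08) = 0.00
  ((~E | B) | E) | (B & E) = min(1, a+b) on (1.00, 0.00) = 1.00
  → value = 1.0000
|0.9200 − 1.0000| = 0.080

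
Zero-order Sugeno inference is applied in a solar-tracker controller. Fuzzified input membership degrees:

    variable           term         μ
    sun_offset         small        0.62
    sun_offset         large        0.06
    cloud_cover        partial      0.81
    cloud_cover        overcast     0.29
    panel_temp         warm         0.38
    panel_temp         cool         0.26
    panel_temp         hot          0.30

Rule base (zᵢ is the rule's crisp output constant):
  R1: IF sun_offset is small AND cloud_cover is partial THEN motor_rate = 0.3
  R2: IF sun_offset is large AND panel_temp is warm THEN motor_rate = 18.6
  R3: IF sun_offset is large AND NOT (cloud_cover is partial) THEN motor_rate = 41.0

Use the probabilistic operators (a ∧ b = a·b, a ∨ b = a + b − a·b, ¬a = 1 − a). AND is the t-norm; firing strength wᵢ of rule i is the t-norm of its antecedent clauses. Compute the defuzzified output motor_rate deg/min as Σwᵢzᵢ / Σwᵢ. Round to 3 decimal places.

1.943

R1 (z=0.3): small=0.62, partial=0.81; AND[a·b] → w = 0.5022
R2 (z=18.6): large=0.06, warm=0.38; AND[a·b] → w = 0.0228
R3 (z=41.0): large=0.06, ¬partial=1−0.81=0.19; AND[a·b] → w = 0.0114
Weighted average = (0.5022·0.3 + 0.0228·18.6 + 0.0114·41.0) / (0.5022 + 0.0228 + 0.0114)
  = 1.0421 / 0.5364 = 1.943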